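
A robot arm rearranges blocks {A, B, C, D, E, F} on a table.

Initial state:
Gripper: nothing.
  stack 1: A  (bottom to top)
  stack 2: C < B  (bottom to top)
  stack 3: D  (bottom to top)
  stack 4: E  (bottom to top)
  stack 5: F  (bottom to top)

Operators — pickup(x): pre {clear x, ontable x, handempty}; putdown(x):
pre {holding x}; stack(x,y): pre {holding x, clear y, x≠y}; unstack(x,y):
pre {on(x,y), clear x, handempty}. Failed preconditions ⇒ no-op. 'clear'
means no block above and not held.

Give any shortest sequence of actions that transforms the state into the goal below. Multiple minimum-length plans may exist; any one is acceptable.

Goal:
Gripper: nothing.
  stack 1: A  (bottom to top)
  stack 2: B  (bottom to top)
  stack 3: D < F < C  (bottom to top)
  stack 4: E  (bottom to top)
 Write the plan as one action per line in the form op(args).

step 1 (unstack(B, C)): towers=[A; C; D; E; F] holding=B
step 2 (putdown(B)): towers=[A; B; C; D; E; F] holding=-
step 3 (pickup(F)): towers=[A; B; C; D; E] holding=F
step 4 (stack(F, D)): towers=[A; B; C; D/F; E] holding=-
step 5 (pickup(C)): towers=[A; B; D/F; E] holding=C
step 6 (stack(C, F)): towers=[A; B; D/F/C; E] holding=-
goal check: towers=[A; B; D/F/C; E] holding=- — reached (length 6, optimal by BFS)

unstack(B, C)
putdown(B)
pickup(F)
stack(F, D)
pickup(C)
stack(C, F)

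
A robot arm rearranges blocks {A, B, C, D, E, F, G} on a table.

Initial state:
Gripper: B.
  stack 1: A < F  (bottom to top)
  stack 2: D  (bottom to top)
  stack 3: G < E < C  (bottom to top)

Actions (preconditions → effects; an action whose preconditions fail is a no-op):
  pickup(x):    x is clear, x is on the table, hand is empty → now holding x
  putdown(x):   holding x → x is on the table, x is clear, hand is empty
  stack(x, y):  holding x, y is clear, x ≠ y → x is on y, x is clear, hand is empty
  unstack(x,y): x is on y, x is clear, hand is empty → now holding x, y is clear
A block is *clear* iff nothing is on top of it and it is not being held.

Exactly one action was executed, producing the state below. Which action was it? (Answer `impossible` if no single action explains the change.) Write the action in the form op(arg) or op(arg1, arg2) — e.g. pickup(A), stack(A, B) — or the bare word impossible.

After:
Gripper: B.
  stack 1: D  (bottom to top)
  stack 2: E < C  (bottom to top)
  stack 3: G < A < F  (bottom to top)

target: towers=[D; E/C; G/A/F] holding=B
        putdown(B) → towers=[A/F; B; D; G/E/C] holding=-
       stack(B, F) → towers=[A/F/B; D; G/E/C] holding=-
       stack(B, D) → towers=[A/F; D/B; G/E/C] holding=-
       stack(B, C) → towers=[A/F; D; G/E/C/B] holding=-
none of the 4 applicable actions match → impossible

impossible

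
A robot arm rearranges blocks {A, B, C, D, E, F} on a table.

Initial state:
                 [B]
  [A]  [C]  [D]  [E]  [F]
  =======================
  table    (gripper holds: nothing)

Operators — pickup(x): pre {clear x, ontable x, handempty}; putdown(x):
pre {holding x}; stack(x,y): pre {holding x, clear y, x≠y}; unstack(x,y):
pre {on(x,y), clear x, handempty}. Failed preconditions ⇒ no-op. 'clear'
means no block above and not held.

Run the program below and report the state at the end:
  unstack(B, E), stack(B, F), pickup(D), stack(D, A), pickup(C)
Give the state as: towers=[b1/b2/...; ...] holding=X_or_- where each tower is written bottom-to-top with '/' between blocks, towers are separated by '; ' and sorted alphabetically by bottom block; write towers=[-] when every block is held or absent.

step 1 (unstack(B, E)): towers=[A; C; D; E; F] holding=B
step 2 (stack(B, F)): towers=[A; C; D; E; F/B] holding=-
step 3 (pickup(D)): towers=[A; C; E; F/B] holding=D
step 4 (stack(D, A)): towers=[A/D; C; E; F/B] holding=-
step 5 (pickup(C)): towers=[A/D; E; F/B] holding=C

towers=[A/D; E; F/B] holding=C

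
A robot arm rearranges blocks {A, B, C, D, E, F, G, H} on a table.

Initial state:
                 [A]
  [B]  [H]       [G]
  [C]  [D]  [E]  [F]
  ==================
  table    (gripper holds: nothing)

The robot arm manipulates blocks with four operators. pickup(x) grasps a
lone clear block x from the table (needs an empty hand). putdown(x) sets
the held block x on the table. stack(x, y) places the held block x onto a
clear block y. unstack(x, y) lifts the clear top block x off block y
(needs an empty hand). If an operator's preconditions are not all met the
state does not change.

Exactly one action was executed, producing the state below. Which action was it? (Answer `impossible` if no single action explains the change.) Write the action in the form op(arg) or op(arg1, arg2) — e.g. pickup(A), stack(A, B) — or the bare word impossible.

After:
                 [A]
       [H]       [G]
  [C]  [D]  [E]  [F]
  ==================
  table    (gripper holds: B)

unstack(B, C)

target: towers=[C; D/H; E; F/G/A] holding=B
     unstack(A, G) → towers=[C/B; D/H; E; F/G] holding=A
         pickup(E) → towers=[C/B; D/H; F/G/A] holding=E
     unstack(H, D) → towers=[C/B; D; E; F/G/A] holding=H
     unstack(B, C) → towers=[C; D/H; E; F/G/A] holding=B  ← match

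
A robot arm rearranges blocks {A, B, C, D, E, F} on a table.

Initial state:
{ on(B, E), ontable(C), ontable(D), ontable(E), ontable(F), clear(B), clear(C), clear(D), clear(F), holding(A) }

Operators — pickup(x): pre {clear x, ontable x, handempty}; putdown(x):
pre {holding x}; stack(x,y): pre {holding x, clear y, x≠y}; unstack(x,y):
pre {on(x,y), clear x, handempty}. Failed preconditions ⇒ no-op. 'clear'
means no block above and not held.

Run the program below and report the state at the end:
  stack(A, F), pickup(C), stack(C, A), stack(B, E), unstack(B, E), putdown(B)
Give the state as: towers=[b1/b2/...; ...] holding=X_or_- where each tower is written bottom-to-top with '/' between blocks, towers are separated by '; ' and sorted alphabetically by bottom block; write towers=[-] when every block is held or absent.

step 1 (stack(A, F)): towers=[C; D; E/B; F/A] holding=-
step 2 (pickup(C)): towers=[D; E/B; F/A] holding=C
step 3 (stack(C, A)): towers=[D; E/B; F/A/C] holding=-
step 4 (stack(B, E)) [no-op]: towers=[D; E/B; F/A/C] holding=-
step 5 (unstack(B, E)): towers=[D; E; F/A/C] holding=B
step 6 (putdown(B)): towers=[B; D; E; F/A/C] holding=-

towers=[B; D; E; F/A/C] holding=-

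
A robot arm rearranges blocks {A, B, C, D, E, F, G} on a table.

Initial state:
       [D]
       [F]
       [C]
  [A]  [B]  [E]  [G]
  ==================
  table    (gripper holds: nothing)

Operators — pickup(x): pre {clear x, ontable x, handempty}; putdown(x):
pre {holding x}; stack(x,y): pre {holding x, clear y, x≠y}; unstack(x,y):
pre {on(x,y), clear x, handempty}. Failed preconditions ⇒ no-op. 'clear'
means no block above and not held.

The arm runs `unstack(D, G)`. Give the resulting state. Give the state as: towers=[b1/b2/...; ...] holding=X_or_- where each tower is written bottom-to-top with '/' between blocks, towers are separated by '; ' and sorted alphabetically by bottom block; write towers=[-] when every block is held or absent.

towers=[A; B/C/F/D; E; G] holding=-

before: towers=[A; B/C/F/D; E; G] holding=-
pre[unstack(D, G)]: on(D,G) ✗, clear(D) ✓, handempty ✓
on(D,G) unmet → unstack(D, G) is a no-op
after:  towers=[A; B/C/F/D; E; G] holding=-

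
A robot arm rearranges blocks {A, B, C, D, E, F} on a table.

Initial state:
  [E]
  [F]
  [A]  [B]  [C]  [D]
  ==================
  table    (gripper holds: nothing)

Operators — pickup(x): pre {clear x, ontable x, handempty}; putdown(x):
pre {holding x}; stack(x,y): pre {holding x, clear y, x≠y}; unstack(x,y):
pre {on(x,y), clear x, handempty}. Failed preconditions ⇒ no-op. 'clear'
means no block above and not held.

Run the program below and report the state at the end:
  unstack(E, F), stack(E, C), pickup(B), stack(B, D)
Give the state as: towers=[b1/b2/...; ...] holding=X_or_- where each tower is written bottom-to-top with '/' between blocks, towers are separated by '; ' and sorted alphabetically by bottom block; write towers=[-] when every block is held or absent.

step 1 (unstack(E, F)): towers=[A/F; B; C; D] holding=E
step 2 (stack(E, C)): towers=[A/F; B; C/E; D] holding=-
step 3 (pickup(B)): towers=[A/F; C/E; D] holding=B
step 4 (stack(B, D)): towers=[A/F; C/E; D/B] holding=-

towers=[A/F; C/E; D/B] holding=-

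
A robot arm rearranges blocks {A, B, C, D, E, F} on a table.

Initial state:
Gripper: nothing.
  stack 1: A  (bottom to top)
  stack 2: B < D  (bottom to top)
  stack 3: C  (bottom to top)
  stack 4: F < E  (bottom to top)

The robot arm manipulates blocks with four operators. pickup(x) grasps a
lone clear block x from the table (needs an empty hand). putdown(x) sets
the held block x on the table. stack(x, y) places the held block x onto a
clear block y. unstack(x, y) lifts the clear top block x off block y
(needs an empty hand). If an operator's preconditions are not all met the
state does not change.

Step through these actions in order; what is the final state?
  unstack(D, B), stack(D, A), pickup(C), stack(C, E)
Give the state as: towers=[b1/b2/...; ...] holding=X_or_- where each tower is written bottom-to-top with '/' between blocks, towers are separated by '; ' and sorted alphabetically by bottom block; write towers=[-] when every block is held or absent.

towers=[A/D; B; F/E/C] holding=-

step 1 (unstack(D, B)): towers=[A; B; C; F/E] holding=D
step 2 (stack(D, A)): towers=[A/D; B; C; F/E] holding=-
step 3 (pickup(C)): towers=[A/D; B; F/E] holding=C
step 4 (stack(C, E)): towers=[A/D; B; F/E/C] holding=-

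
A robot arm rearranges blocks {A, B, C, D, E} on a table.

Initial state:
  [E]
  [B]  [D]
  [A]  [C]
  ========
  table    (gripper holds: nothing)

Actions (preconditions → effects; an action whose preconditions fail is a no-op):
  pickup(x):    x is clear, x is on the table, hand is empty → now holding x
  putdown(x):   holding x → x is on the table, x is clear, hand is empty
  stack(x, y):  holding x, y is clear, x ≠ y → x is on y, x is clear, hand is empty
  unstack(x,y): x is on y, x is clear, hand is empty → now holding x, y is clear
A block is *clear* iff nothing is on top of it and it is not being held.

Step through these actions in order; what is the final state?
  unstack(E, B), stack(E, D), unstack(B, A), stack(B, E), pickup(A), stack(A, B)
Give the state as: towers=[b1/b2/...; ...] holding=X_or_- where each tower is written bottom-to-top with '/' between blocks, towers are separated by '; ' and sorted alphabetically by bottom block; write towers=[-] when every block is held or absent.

towers=[C/D/E/B/A] holding=-

step 1 (unstack(E, B)): towers=[A/B; C/D] holding=E
step 2 (stack(E, D)): towers=[A/B; C/D/E] holding=-
step 3 (unstack(B, A)): towers=[A; C/D/E] holding=B
step 4 (stack(B, E)): towers=[A; C/D/E/B] holding=-
step 5 (pickup(A)): towers=[C/D/E/B] holding=A
step 6 (stack(A, B)): towers=[C/D/E/B/A] holding=-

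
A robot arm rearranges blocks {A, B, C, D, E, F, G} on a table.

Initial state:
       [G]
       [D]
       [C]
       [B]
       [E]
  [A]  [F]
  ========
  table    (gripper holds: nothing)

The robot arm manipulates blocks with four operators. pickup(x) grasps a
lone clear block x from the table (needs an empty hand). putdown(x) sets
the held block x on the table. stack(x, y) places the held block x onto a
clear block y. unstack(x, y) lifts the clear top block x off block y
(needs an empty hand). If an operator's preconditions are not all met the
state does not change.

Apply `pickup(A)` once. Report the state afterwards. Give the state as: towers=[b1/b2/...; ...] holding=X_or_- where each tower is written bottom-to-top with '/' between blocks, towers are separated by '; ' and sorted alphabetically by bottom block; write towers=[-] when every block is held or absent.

before: towers=[A; F/E/B/C/D/G] holding=-
pre[pickup(A)]: clear(A) ok, ontable(A) ok, handempty ok
all met → apply pickup(A)
after:  towers=[F/E/B/C/D/G] holding=A

towers=[F/E/B/C/D/G] holding=A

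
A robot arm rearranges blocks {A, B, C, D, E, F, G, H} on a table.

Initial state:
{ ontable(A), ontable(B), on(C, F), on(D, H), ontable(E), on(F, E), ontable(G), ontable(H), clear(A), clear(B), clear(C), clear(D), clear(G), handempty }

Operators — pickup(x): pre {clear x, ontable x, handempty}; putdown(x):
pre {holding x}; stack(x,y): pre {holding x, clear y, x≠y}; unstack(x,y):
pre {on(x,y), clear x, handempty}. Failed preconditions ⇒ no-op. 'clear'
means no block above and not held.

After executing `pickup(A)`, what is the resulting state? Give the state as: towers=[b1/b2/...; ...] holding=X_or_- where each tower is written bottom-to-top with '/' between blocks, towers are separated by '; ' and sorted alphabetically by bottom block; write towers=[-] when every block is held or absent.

before: towers=[A; B; E/F/C; G; H/D] holding=-
pre[pickup(A)]: clear(A) yes, ontable(A) yes, handempty yes
all met → apply pickup(A)
after:  towers=[B; E/F/C; G; H/D] holding=A

towers=[B; E/F/C; G; H/D] holding=A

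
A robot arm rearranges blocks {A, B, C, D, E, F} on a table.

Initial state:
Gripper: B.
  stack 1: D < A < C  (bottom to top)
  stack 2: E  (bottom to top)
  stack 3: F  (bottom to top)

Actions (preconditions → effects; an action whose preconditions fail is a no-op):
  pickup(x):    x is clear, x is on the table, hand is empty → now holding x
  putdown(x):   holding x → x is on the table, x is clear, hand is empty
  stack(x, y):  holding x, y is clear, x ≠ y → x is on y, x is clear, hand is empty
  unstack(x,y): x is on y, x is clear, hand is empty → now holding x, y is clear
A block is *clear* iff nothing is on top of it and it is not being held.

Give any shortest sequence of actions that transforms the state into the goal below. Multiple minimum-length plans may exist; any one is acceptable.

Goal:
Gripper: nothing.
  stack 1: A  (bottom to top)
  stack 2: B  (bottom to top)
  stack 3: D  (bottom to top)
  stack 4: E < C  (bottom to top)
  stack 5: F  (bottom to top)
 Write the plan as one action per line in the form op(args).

putdown(B)
unstack(C, A)
stack(C, E)
unstack(A, D)
putdown(A)

step 1 (putdown(B)): towers=[B; D/A/C; E; F] holding=-
step 2 (unstack(C, A)): towers=[B; D/A; E; F] holding=C
step 3 (stack(C, E)): towers=[B; D/A; E/C; F] holding=-
step 4 (unstack(A, D)): towers=[B; D; E/C; F] holding=A
step 5 (putdown(A)): towers=[A; B; D; E/C; F] holding=-
goal check: towers=[A; B; D; E/C; F] holding=- — reached (length 5, optimal by BFS)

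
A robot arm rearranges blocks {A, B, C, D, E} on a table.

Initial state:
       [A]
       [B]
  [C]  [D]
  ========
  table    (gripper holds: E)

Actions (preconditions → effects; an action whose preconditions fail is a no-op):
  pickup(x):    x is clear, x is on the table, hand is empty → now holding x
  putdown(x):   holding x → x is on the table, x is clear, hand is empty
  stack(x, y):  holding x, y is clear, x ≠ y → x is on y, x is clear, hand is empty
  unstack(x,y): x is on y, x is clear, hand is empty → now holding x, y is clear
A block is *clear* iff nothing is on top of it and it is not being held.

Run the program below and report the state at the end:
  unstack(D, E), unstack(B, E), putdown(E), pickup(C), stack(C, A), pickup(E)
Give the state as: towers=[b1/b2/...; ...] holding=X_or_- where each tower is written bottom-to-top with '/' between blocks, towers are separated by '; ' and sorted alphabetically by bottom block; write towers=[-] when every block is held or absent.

step 1 (unstack(D, E)) [no-op]: towers=[C; D/B/A] holding=E
step 2 (unstack(B, E)) [no-op]: towers=[C; D/B/A] holding=E
step 3 (putdown(E)): towers=[C; D/B/A; E] holding=-
step 4 (pickup(C)): towers=[D/B/A; E] holding=C
step 5 (stack(C, A)): towers=[D/B/A/C; E] holding=-
step 6 (pickup(E)): towers=[D/B/A/C] holding=E

towers=[D/B/A/C] holding=E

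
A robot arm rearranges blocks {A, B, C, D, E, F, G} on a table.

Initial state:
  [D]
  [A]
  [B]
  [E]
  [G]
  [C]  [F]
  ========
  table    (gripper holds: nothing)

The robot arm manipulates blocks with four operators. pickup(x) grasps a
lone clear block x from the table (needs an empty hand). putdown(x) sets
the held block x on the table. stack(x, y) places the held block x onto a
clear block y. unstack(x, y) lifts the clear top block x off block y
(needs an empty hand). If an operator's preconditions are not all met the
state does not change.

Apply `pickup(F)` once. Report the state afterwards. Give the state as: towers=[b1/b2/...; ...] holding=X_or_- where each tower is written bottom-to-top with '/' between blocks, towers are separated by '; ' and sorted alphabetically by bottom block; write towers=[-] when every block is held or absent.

before: towers=[C/G/E/B/A/D; F] holding=-
pre[pickup(F)]: clear(F) ✓, ontable(F) ✓, handempty ✓
all met → apply pickup(F)
after:  towers=[C/G/E/B/A/D] holding=F

towers=[C/G/E/B/A/D] holding=F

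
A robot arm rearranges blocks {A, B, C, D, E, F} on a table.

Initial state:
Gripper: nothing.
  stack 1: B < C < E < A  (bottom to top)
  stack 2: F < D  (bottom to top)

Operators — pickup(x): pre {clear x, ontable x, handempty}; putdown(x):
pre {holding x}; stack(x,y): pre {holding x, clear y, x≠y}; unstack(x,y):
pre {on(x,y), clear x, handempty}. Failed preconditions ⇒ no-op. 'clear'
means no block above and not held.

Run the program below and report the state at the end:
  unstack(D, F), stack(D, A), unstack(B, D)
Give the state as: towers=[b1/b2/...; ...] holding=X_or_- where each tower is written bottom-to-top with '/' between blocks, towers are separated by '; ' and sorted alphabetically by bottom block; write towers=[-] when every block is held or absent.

step 1 (unstack(D, F)): towers=[B/C/E/A; F] holding=D
step 2 (stack(D, A)): towers=[B/C/E/A/D; F] holding=-
step 3 (unstack(B, D)) [no-op]: towers=[B/C/E/A/D; F] holding=-

towers=[B/C/E/A/D; F] holding=-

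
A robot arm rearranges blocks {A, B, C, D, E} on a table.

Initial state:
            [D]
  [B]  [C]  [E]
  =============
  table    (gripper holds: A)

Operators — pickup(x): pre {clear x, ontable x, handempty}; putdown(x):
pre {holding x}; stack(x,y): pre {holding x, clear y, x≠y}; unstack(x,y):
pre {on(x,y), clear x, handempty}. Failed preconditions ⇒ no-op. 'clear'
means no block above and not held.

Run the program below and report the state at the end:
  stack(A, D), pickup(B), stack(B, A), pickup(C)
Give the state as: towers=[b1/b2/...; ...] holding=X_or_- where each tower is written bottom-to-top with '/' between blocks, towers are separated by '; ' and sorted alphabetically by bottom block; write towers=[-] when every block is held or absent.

step 1 (stack(A, D)): towers=[B; C; E/D/A] holding=-
step 2 (pickup(B)): towers=[C; E/D/A] holding=B
step 3 (stack(B, A)): towers=[C; E/D/A/B] holding=-
step 4 (pickup(C)): towers=[E/D/A/B] holding=C

towers=[E/D/A/B] holding=C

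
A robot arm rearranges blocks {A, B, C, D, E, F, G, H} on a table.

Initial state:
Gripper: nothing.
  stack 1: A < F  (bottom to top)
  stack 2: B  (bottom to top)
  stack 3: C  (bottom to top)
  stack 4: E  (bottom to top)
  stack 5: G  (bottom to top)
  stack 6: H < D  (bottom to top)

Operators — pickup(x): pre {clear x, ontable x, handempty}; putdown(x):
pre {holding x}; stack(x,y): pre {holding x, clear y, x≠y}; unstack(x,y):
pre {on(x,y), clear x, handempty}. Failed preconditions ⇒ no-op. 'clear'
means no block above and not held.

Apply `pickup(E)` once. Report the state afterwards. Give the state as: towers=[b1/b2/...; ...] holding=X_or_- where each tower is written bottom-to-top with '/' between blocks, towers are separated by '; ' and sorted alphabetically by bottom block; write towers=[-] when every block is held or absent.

towers=[A/F; B; C; G; H/D] holding=E

before: towers=[A/F; B; C; E; G; H/D] holding=-
pre[pickup(E)]: clear(E) yes, ontable(E) yes, handempty yes
all met → apply pickup(E)
after:  towers=[A/F; B; C; G; H/D] holding=E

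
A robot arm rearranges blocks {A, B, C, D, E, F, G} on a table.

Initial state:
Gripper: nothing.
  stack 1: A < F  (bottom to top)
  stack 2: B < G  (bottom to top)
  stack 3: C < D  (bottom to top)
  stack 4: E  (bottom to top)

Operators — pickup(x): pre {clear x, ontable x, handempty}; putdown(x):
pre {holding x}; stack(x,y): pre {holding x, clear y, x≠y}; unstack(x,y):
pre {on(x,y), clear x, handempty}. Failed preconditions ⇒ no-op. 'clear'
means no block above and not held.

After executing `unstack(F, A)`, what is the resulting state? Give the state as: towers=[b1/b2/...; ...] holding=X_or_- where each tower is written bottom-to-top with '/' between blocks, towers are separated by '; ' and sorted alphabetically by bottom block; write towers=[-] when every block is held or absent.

before: towers=[A/F; B/G; C/D; E] holding=-
pre[unstack(F, A)]: on(F,A) ok, clear(F) ok, handempty ok
all met → apply unstack(F, A)
after:  towers=[A; B/G; C/D; E] holding=F

towers=[A; B/G; C/D; E] holding=F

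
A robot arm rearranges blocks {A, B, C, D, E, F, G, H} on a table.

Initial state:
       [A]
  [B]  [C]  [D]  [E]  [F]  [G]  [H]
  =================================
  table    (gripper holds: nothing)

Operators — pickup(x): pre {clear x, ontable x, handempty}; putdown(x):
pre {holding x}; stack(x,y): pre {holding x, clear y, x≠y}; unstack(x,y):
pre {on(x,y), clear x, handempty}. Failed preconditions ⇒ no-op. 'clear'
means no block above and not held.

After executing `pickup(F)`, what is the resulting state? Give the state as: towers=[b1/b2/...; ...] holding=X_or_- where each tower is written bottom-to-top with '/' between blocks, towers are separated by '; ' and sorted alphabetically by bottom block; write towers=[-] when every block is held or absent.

before: towers=[B; C/A; D; E; F; G; H] holding=-
pre[pickup(F)]: clear(F) ok, ontable(F) ok, handempty ok
all met → apply pickup(F)
after:  towers=[B; C/A; D; E; G; H] holding=F

towers=[B; C/A; D; E; G; H] holding=F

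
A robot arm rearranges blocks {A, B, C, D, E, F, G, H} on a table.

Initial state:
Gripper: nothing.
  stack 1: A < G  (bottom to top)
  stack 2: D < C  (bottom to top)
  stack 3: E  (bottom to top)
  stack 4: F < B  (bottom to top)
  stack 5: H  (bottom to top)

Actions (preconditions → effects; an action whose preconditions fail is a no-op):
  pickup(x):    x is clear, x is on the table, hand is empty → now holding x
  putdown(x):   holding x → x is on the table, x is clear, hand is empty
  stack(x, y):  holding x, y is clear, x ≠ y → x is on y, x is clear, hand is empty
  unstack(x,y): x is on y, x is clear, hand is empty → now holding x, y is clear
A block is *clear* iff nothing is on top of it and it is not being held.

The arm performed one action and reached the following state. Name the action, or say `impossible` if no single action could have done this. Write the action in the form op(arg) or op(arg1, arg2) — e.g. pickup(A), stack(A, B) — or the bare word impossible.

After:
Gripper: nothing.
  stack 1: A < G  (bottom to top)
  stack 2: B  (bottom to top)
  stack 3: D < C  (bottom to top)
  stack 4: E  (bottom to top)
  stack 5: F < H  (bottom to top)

target: towers=[A/G; B; D/C; E; F/H] holding=-
     unstack(G, A) → towers=[A; D/C; E; F/B; H] holding=G
         pickup(E) → towers=[A/G; D/C; F/B; H] holding=E
         pickup(H) → towers=[A/G; D/C; E; F/B] holding=H
     unstack(B, F) → towers=[A/G; D/C; E; F; H] holding=B
     unstack(C, D) → towers=[A/G; D; E; F/B; H] holding=C
none of the 5 applicable actions match → impossible

impossible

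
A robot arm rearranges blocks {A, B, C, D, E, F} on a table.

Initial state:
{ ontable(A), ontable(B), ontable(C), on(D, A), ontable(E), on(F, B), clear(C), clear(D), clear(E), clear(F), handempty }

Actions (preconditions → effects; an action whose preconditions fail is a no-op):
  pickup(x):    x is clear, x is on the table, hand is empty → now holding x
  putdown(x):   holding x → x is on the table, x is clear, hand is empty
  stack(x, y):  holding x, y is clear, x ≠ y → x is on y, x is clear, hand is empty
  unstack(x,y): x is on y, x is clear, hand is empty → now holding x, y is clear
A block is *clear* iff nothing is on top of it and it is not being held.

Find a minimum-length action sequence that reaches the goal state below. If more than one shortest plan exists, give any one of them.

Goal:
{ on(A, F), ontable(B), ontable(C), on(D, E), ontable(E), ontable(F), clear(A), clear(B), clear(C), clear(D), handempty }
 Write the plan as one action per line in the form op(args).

step 1 (unstack(F, B)): towers=[A/D; B; C; E] holding=F
step 2 (putdown(F)): towers=[A/D; B; C; E; F] holding=-
step 3 (unstack(D, A)): towers=[A; B; C; E; F] holding=D
step 4 (stack(D, E)): towers=[A; B; C; E/D; F] holding=-
step 5 (pickup(A)): towers=[B; C; E/D; F] holding=A
step 6 (stack(A, F)): towers=[B; C; E/D; F/A] holding=-
goal check: towers=[B; C; E/D; F/A] holding=- — reached (length 6, optimal by BFS)

unstack(F, B)
putdown(F)
unstack(D, A)
stack(D, E)
pickup(A)
stack(A, F)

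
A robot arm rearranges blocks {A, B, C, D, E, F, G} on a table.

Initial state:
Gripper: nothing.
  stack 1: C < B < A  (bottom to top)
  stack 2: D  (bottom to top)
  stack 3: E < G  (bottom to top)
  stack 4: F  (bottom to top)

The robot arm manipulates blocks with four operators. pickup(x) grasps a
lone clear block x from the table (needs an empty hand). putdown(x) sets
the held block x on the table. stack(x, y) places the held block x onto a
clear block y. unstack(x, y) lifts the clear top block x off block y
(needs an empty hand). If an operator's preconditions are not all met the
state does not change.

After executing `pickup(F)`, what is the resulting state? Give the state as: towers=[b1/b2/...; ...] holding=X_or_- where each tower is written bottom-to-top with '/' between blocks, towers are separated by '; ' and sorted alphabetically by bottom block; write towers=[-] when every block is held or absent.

towers=[C/B/A; D; E/G] holding=F

before: towers=[C/B/A; D; E/G; F] holding=-
pre[pickup(F)]: clear(F) ok, ontable(F) ok, handempty ok
all met → apply pickup(F)
after:  towers=[C/B/A; D; E/G] holding=F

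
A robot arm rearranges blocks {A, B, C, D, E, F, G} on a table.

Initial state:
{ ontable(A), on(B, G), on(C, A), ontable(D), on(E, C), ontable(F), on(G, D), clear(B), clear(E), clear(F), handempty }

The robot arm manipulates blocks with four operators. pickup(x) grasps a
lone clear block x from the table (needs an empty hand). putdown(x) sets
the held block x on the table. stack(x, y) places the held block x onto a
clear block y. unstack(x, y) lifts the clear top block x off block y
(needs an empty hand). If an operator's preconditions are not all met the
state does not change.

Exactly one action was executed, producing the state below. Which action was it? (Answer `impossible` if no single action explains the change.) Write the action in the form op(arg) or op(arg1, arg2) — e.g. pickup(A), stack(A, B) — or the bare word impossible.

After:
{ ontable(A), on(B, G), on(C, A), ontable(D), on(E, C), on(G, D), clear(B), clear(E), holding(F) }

pickup(F)

target: towers=[A/C/E; D/G/B] holding=F
     unstack(B, G) → towers=[A/C/E; D/G; F] holding=B
         pickup(F) → towers=[A/C/E; D/G/B] holding=F  ← match
     unstack(E, C) → towers=[A/C; D/G/B; F] holding=E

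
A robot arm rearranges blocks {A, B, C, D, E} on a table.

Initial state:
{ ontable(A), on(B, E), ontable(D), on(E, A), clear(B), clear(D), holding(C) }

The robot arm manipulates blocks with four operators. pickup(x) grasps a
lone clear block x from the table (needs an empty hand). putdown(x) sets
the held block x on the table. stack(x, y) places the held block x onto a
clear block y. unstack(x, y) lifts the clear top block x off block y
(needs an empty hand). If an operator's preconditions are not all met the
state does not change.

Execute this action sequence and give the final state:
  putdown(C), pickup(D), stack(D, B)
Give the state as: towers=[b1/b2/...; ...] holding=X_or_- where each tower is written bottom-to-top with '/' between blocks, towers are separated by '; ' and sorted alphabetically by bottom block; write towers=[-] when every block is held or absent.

towers=[A/E/B/D; C] holding=-

step 1 (putdown(C)): towers=[A/E/B; C; D] holding=-
step 2 (pickup(D)): towers=[A/E/B; C] holding=D
step 3 (stack(D, B)): towers=[A/E/B/D; C] holding=-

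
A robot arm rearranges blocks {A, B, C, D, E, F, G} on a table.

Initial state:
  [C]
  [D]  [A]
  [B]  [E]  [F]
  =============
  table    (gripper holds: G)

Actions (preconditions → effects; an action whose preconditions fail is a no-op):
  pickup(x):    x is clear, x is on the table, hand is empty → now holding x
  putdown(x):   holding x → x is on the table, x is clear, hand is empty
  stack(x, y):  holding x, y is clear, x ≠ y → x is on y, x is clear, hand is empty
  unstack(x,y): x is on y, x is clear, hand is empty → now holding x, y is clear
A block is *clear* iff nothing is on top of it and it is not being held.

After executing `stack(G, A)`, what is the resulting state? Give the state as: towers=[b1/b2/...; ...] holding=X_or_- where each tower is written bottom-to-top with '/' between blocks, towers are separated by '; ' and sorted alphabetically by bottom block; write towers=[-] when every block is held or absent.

before: towers=[B/D/C; E/A; F] holding=G
pre[stack(G, A)]: holding(G) ok, clear(A) ok, G≠A ok
all met → apply stack(G, A)
after:  towers=[B/D/C; E/A/G; F] holding=-

towers=[B/D/C; E/A/G; F] holding=-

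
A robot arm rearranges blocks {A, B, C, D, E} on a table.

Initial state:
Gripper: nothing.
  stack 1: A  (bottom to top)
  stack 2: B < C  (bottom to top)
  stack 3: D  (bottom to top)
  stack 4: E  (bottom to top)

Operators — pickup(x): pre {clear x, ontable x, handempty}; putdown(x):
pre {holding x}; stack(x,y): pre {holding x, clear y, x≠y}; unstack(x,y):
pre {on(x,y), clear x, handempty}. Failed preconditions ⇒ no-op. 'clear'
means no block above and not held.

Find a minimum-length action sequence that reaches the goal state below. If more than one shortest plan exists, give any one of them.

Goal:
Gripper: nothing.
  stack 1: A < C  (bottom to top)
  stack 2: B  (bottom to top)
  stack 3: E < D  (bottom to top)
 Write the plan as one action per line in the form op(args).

step 1 (pickup(D)): towers=[A; B/C; E] holding=D
step 2 (stack(D, E)): towers=[A; B/C; E/D] holding=-
step 3 (unstack(C, B)): towers=[A; B; E/D] holding=C
step 4 (stack(C, A)): towers=[A/C; B; E/D] holding=-
goal check: towers=[A/C; B; E/D] holding=- — reached (length 4, optimal by BFS)

pickup(D)
stack(D, E)
unstack(C, B)
stack(C, A)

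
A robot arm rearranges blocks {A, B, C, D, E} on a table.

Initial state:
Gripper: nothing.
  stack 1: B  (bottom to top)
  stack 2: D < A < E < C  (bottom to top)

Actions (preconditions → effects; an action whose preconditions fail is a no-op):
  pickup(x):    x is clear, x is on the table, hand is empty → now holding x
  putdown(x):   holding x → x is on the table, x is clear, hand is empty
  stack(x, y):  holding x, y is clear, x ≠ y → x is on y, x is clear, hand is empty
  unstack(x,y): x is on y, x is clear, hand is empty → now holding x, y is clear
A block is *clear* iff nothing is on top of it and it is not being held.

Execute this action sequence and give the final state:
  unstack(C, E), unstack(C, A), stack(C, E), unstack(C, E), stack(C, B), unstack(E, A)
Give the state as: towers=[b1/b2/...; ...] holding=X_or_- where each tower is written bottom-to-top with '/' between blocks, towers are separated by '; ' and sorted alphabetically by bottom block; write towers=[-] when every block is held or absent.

step 1 (unstack(C, E)): towers=[B; D/A/E] holding=C
step 2 (unstack(C, A)) [no-op]: towers=[B; D/A/E] holding=C
step 3 (stack(C, E)): towers=[B; D/A/E/C] holding=-
step 4 (unstack(C, E)): towers=[B; D/A/E] holding=C
step 5 (stack(C, B)): towers=[B/C; D/A/E] holding=-
step 6 (unstack(E, A)): towers=[B/C; D/A] holding=E

towers=[B/C; D/A] holding=E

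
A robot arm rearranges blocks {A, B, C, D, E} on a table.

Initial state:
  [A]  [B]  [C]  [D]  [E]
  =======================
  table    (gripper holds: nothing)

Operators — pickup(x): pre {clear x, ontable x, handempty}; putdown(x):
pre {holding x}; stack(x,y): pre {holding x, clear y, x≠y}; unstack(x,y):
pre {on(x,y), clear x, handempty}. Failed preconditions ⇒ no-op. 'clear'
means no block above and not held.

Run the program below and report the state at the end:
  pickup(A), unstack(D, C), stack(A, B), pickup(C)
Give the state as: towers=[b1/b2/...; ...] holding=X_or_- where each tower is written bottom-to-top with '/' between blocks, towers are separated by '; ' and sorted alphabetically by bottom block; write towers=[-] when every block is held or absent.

step 1 (pickup(A)): towers=[B; C; D; E] holding=A
step 2 (unstack(D, C)) [no-op]: towers=[B; C; D; E] holding=A
step 3 (stack(A, B)): towers=[B/A; C; D; E] holding=-
step 4 (pickup(C)): towers=[B/A; D; E] holding=C

towers=[B/A; D; E] holding=C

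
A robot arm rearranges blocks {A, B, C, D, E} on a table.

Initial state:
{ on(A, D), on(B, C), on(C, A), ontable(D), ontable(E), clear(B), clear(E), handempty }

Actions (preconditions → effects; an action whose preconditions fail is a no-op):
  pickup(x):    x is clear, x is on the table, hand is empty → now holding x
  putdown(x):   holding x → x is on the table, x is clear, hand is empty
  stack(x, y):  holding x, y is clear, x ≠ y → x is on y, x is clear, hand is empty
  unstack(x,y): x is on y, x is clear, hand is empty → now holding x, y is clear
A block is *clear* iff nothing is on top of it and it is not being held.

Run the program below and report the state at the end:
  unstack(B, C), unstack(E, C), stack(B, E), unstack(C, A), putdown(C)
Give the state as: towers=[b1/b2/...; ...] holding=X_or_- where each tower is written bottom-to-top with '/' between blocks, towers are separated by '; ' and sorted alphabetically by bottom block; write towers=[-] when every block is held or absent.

towers=[C; D/A; E/B] holding=-

step 1 (unstack(B, C)): towers=[D/A/C; E] holding=B
step 2 (unstack(E, C)) [no-op]: towers=[D/A/C; E] holding=B
step 3 (stack(B, E)): towers=[D/A/C; E/B] holding=-
step 4 (unstack(C, A)): towers=[D/A; E/B] holding=C
step 5 (putdown(C)): towers=[C; D/A; E/B] holding=-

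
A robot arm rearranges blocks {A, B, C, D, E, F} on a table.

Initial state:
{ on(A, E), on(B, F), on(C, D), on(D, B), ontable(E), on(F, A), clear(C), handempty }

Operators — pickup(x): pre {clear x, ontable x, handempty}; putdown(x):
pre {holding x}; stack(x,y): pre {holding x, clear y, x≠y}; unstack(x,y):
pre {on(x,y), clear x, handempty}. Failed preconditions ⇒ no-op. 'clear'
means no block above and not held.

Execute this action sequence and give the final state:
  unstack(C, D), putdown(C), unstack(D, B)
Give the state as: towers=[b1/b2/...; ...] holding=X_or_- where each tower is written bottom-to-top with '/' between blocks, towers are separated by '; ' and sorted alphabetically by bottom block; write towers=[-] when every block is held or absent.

step 1 (unstack(C, D)): towers=[E/A/F/B/D] holding=C
step 2 (putdown(C)): towers=[C; E/A/F/B/D] holding=-
step 3 (unstack(D, B)): towers=[C; E/A/F/B] holding=D

towers=[C; E/A/F/B] holding=D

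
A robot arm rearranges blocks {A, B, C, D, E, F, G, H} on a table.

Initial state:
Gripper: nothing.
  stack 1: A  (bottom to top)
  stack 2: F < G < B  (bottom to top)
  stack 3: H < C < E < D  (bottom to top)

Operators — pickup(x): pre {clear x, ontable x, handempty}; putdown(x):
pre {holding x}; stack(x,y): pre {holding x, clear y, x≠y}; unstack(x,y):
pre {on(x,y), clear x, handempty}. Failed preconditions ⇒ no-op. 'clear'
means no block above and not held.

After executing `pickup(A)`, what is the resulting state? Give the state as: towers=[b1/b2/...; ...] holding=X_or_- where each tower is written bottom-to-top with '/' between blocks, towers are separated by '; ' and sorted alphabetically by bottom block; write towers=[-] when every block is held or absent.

before: towers=[A; F/G/B; H/C/E/D] holding=-
pre[pickup(A)]: clear(A) yes, ontable(A) yes, handempty yes
all met → apply pickup(A)
after:  towers=[F/G/B; H/C/E/D] holding=A

towers=[F/G/B; H/C/E/D] holding=A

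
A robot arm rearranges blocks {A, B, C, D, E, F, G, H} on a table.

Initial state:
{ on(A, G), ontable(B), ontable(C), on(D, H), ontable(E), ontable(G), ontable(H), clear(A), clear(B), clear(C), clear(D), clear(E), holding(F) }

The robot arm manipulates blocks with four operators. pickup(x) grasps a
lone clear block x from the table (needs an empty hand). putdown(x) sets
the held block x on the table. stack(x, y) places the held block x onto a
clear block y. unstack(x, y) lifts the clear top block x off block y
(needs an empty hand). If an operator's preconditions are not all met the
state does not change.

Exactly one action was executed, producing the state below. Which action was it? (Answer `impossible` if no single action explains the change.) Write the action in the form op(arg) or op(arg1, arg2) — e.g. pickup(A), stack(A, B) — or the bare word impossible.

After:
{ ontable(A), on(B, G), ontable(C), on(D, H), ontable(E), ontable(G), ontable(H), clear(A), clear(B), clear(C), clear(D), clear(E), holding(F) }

impossible

target: towers=[A; C; E; G/B; H/D] holding=F
        putdown(F) → towers=[B; C; E; F; G/A; H/D] holding=-
       stack(F, A) → towers=[B; C; E; G/A/F; H/D] holding=-
       stack(F, E) → towers=[B; C; E/F; G/A; H/D] holding=-
       stack(F, B) → towers=[B/F; C; E; G/A; H/D] holding=-
       stack(F, D) → towers=[B; C; E; G/A; H/D/F] holding=-
       stack(F, C) → towers=[B; C/F; E; G/A; H/D] holding=-
none of the 6 applicable actions match → impossible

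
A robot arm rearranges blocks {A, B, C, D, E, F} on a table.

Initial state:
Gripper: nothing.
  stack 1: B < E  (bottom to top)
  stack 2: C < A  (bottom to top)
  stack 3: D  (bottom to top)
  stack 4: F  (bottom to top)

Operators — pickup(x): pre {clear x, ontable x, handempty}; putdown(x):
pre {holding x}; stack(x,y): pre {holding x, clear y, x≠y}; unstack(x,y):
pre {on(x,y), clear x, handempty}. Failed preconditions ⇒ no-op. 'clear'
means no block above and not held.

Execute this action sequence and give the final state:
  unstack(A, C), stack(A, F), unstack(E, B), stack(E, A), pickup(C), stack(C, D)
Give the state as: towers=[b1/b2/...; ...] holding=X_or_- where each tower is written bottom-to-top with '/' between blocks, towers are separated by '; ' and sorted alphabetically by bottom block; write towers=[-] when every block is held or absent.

towers=[B; D/C; F/A/E] holding=-

step 1 (unstack(A, C)): towers=[B/E; C; D; F] holding=A
step 2 (stack(A, F)): towers=[B/E; C; D; F/A] holding=-
step 3 (unstack(E, B)): towers=[B; C; D; F/A] holding=E
step 4 (stack(E, A)): towers=[B; C; D; F/A/E] holding=-
step 5 (pickup(C)): towers=[B; D; F/A/E] holding=C
step 6 (stack(C, D)): towers=[B; D/C; F/A/E] holding=-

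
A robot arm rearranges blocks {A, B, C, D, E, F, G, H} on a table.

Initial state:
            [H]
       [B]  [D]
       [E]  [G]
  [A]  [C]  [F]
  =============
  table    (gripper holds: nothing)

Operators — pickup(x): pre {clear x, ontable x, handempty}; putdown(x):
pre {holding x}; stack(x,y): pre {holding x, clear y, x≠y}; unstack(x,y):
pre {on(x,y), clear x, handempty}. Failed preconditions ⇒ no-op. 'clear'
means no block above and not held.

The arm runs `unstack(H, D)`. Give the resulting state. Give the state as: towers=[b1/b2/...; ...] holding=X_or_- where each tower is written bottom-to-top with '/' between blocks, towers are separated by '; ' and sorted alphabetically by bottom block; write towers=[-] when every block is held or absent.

towers=[A; C/E/B; F/G/D] holding=H

before: towers=[A; C/E/B; F/G/D/H] holding=-
pre[unstack(H, D)]: on(H,D) yes, clear(H) yes, handempty yes
all met → apply unstack(H, D)
after:  towers=[A; C/E/B; F/G/D] holding=H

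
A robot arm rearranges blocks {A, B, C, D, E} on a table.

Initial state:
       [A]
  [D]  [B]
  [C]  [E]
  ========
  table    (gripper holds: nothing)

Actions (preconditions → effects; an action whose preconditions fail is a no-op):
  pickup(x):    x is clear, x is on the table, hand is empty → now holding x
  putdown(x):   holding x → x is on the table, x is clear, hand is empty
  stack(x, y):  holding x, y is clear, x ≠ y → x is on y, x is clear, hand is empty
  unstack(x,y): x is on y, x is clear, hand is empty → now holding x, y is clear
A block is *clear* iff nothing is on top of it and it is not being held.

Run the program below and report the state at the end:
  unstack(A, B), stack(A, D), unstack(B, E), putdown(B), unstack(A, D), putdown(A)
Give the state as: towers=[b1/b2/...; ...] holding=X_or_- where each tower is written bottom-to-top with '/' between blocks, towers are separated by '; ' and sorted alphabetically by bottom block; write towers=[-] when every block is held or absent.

towers=[A; B; C/D; E] holding=-

step 1 (unstack(A, B)): towers=[C/D; E/B] holding=A
step 2 (stack(A, D)): towers=[C/D/A; E/B] holding=-
step 3 (unstack(B, E)): towers=[C/D/A; E] holding=B
step 4 (putdown(B)): towers=[B; C/D/A; E] holding=-
step 5 (unstack(A, D)): towers=[B; C/D; E] holding=A
step 6 (putdown(A)): towers=[A; B; C/D; E] holding=-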